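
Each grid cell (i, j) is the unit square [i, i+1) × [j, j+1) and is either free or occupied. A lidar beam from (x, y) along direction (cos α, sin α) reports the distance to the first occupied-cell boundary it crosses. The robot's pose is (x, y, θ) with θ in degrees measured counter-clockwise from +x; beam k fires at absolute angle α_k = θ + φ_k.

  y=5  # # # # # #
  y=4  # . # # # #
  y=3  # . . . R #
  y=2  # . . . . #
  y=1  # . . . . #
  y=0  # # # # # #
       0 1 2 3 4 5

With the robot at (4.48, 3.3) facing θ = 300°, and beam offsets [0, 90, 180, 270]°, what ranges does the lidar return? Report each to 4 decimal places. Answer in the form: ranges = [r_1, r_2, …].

beam 1: φ=0°, α=300°
  dir = (cos 300°, sin 300°) = (0.5000, -0.8660); from cell (4,3)
  next x-line at t=1.0400, next y-line at t=0.3464; Δt_x=2.0000, Δt_y=1.1547
    y: enter (4,2) at t=0.3464
    x: enter (5,2) at t=1.0400 ← occupied
  → r_1 = 1.0400
beam 2: φ=90°, α=30°
  dir = (cos 30°, sin 30°) = (0.8660, 0.5000); from cell (4,3)
  next x-line at t=0.6004, next y-line at t=1.4000; Δt_x=1.1547, Δt_y=2.0000
    x: enter (5,3) at t=0.6004 ← occupied
  → r_2 = 0.6004
beam 3: φ=180°, α=120°
  dir = (cos 120°, sin 120°) = (-0.5000, 0.8660); from cell (4,3)
  next x-line at t=0.9600, next y-line at t=0.8083; Δt_x=2.0000, Δt_y=1.1547
    y: enter (4,4) at t=0.8083 ← occupied
  → r_3 = 0.8083
beam 4: φ=270°, α=210°
  dir = (cos 210°, sin 210°) = (-0.8660, -0.5000); from cell (4,3)
  next x-line at t=0.5543, next y-line at t=0.6000; Δt_x=1.1547, Δt_y=2.0000
    x: enter (3,3) at t=0.5543
    y: enter (3,2) at t=0.6000
    x: enter (2,2) at t=1.7090
    y: enter (2,1) at t=2.6000
    x: enter (1,1) at t=2.8637
    x: enter (0,1) at t=4.0184 ← occupied
  → r_4 = 4.0184

ranges = [1.0400, 0.6004, 0.8083, 4.0184]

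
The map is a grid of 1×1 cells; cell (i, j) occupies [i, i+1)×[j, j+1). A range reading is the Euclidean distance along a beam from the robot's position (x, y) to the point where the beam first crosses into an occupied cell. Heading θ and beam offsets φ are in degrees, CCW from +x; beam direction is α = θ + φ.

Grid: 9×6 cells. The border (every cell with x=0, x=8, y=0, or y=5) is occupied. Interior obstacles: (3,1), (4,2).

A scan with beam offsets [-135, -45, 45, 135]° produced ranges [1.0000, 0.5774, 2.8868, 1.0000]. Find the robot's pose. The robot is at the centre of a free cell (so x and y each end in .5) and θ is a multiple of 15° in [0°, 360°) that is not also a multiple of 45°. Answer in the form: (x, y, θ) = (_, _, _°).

The pose lattice has 26·16 = 416 candidates. Test each by forward raycasting.
  (6.5, 2.5, 255°): beam 1 = 2.8868 ≠ 1.0000 ✗
  (2.5, 4.5, 165°): beam 3 = 1.7321 ≠ 2.8868 ✗
  (1.5, 2.5, 120°): beam 1 = 1.9319 ≠ 1.0000 ✗
  (4.5, 4.5, 150°): beam 1 = 1.9319 ≠ 1.0000 ✗
  …
  (5.5, 1.5, 345°): r_1=1.0000, r_2=0.5774, r_3=2.8868, r_4=1.0000 — all match ✓
No second candidate reproduces the full scan.

(x, y, θ) = (5.5, 1.5, 345°)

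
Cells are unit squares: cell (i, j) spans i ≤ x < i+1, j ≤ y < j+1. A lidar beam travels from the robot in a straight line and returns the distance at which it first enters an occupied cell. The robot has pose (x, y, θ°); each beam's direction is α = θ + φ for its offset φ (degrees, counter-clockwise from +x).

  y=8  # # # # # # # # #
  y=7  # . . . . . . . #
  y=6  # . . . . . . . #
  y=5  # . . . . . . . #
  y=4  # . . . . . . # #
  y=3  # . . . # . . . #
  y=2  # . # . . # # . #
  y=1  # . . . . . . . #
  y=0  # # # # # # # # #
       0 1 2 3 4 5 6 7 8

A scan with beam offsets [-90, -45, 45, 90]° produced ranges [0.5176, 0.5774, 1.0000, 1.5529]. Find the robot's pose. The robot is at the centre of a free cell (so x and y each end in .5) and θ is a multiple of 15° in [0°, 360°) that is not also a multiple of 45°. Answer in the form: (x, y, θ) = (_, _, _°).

Candidates: 44 free-cell centres × 16 headings = 704 poses. Raycast each; keep the one whose scan matches to 4 dp.
  (2.5, 6.5, 210°): beam 1 = 1.7321 ≠ 0.5176 ✗
  (1.5, 6.5, 210°): beam 1 = 1.0000 ≠ 0.5176 ✗
  (2.5, 1.5, 330°): beam 1 = 0.5774 ≠ 0.5176 ✗
  (7.5, 7.5, 330°): beam 1 = 5.0000 ≠ 0.5176 ✗
  (3.5, 5.5, 255°): beam 1 = 2.5882 ≠ 0.5176 ✗
  …
  (4.5, 1.5, 345°): r_1=0.5176, r_2=0.5774, r_3=1.0000, r_4=1.5529 — all match ✓
Unique over the lattice → pose = (4.5, 1.5, 345°).

(x, y, θ) = (4.5, 1.5, 345°)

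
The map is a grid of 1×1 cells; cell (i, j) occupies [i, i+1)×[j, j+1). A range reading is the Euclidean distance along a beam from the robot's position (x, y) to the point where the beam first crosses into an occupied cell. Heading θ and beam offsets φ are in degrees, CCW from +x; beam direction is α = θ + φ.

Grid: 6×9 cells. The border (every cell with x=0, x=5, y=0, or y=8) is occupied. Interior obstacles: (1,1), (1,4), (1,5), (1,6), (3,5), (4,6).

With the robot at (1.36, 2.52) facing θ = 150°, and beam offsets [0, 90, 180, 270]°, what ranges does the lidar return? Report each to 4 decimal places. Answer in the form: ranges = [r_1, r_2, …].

beam 1: φ=0°, α=150°
  cosα=-0.8660 sinα=0.5000 | (1,2) | tMaxX 0.4157 tMaxY 0.9600 | tΔX 1.1547 tΔY 2.0000
    t=0.4157 [x] (0,2) — stop
  → r_1 = 0.4157
beam 2: φ=90°, α=240°
  cosα=-0.5000 sinα=-0.8660 | (1,2) | tMaxX 0.7200 tMaxY 0.6004 | tΔX 2.0000 tΔY 1.1547
    t=0.6004 [y] (1,1) — stop
  → r_2 = 0.6004
beam 3: φ=180°, α=330°
  cosα=0.8660 sinα=-0.5000 | (1,2) | tMaxX 0.7390 tMaxY 1.0400 | tΔX 1.1547 tΔY 2.0000
    t=0.7390 [x] (2,2)
    t=1.0400 [y] (2,1)
    t=1.8937 [x] (3,1)
    t=3.0400 [y] (3,0) — stop
  → r_3 = 3.0400
beam 4: φ=270°, α=60°
  cosα=0.5000 sinα=0.8660 | (1,2) | tMaxX 1.2800 tMaxY 0.5543 | tΔX 2.0000 tΔY 1.1547
    t=0.5543 [y] (1,3)
    t=1.2800 [x] (2,3)
    t=1.7090 [y] (2,4)
    t=2.8637 [y] (2,5)
    t=3.2800 [x] (3,5) — stop
  → r_4 = 3.2800

ranges = [0.4157, 0.6004, 3.0400, 3.2800]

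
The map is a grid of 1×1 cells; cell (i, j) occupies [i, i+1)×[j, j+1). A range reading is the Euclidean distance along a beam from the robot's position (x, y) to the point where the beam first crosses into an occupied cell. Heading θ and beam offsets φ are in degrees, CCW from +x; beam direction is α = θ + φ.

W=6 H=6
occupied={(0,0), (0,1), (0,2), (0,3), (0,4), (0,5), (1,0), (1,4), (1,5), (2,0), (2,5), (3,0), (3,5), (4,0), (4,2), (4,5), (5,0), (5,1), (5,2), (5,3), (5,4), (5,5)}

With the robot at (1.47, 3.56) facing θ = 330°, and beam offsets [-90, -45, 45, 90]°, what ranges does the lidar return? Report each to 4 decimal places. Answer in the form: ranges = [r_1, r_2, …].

ranges = [0.9400, 2.6503, 3.6545, 0.5081]

beam 1: φ=-90°, α=240°
  dir = (cos 240°, sin 240°) = (-0.5000, -0.8660); from cell (1,3)
  next x-line at t=0.9400, next y-line at t=0.6466; Δt_x=2.0000, Δt_y=1.1547
    y: enter (1,2) at t=0.6466
    x: enter (0,2) at t=0.9400 ← occupied
  → r_1 = 0.9400
beam 2: φ=-45°, α=285°
  dir = (cos 285°, sin 285°) = (0.2588, -0.9659); from cell (1,3)
  next x-line at t=2.0478, next y-line at t=0.5798; Δt_x=3.8637, Δt_y=1.0353
    y: enter (1,2) at t=0.5798
    y: enter (1,1) at t=1.6150
    x: enter (2,1) at t=2.0478
    y: enter (2,0) at t=2.6503 ← occupied
  → r_2 = 2.6503
beam 3: φ=45°, α=15°
  dir = (cos 15°, sin 15°) = (0.9659, 0.2588); from cell (1,3)
  next x-line at t=0.5487, next y-line at t=1.7000; Δt_x=1.0353, Δt_y=3.8637
    x: enter (2,3) at t=0.5487
    x: enter (3,3) at t=1.5840
    y: enter (3,4) at t=1.7000
    x: enter (4,4) at t=2.6192
    x: enter (5,4) at t=3.6545 ← occupied
  → r_3 = 3.6545
beam 4: φ=90°, α=60°
  dir = (cos 60°, sin 60°) = (0.5000, 0.8660); from cell (1,3)
  next x-line at t=1.0600, next y-line at t=0.5081; Δt_x=2.0000, Δt_y=1.1547
    y: enter (1,4) at t=0.5081 ← occupied
  → r_4 = 0.5081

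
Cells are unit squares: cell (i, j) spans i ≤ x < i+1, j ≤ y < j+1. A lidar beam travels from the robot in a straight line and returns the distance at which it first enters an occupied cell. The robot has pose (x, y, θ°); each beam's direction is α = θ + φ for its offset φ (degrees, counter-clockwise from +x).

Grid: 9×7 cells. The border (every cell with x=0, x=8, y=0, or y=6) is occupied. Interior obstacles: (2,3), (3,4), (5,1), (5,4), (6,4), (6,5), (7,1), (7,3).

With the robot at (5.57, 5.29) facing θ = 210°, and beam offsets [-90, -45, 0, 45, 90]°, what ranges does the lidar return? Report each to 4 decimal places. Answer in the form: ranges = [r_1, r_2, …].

ranges = [0.8198, 2.7432, 0.5800, 0.3002, 0.3349]

beam 1: φ=-90°, α=120°
  direction (-0.5000, 0.8660); cell (5,5); t to first gridline: x 1.1400, y 0.8198 (then +2.0000 / +1.1547)
    (5,6) via y @ 0.8198  # hit
  → r_1 = 0.8198
beam 2: φ=-45°, α=165°
  direction (-0.9659, 0.2588); cell (5,5); t to first gridline: x 0.5901, y 2.7432 (then +1.0353 / +3.8637)
    (4,5) via x @ 0.5901
    (3,5) via x @ 1.6254
    (2,5) via x @ 2.6607
    (2,6) via y @ 2.7432  # hit
  → r_2 = 2.7432
beam 3: φ=0°, α=210°
  direction (-0.8660, -0.5000); cell (5,5); t to first gridline: x 0.6582, y 0.5800 (then +1.1547 / +2.0000)
    (5,4) via y @ 0.5800  # hit
  → r_3 = 0.5800
beam 4: φ=45°, α=255°
  direction (-0.2588, -0.9659); cell (5,5); t to first gridline: x 2.2023, y 0.3002 (then +3.8637 / +1.0353)
    (5,4) via y @ 0.3002  # hit
  → r_4 = 0.3002
beam 5: φ=90°, α=300°
  direction (0.5000, -0.8660); cell (5,5); t to first gridline: x 0.8600, y 0.3349 (then +2.0000 / +1.1547)
    (5,4) via y @ 0.3349  # hit
  → r_5 = 0.3349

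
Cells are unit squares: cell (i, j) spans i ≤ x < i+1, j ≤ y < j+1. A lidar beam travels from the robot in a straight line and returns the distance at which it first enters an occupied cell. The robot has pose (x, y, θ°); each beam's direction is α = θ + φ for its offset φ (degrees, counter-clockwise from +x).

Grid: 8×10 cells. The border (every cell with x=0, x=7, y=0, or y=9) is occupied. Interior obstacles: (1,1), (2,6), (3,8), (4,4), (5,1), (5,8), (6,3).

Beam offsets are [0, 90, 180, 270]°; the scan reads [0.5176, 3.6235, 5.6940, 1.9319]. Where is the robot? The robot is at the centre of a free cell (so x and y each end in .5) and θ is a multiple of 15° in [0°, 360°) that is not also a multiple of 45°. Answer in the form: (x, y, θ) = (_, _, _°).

(x, y, θ) = (1.5, 4.5, 195°)

Candidates: 41 free-cell centres × 16 headings = 656 poses. Raycast each; keep the one whose scan matches to 4 dp.
  (3.5, 6.5, 240°): beam 1 = 5.0000 ≠ 0.5176 ✗
  (3.5, 6.5, 150°): beam 1 = 0.5774 ≠ 0.5176 ✗
  (1.5, 8.5, 120°): beam 1 = 0.5774 ≠ 0.5176 ✗
  (6.5, 2.5, 120°): beam 1 = 0.5774 ≠ 0.5176 ✗
  …
  (1.5, 4.5, 195°): r_1=0.5176, r_2=3.6235, r_3=5.6940, r_4=1.9319 — all match ✓
No second candidate reproduces the full scan.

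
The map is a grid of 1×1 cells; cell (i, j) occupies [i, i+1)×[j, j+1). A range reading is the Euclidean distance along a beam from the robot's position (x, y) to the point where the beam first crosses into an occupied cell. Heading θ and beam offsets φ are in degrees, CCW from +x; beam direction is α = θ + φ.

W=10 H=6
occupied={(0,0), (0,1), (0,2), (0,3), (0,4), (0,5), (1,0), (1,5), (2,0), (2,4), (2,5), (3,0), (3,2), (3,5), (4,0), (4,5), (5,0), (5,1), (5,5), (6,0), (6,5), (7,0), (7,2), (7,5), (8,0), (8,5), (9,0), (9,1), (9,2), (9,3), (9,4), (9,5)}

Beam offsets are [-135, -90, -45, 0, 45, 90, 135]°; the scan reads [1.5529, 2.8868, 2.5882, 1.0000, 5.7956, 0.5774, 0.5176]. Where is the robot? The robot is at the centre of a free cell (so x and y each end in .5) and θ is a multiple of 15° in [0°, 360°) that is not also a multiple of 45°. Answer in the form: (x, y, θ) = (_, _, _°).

Enumerate (i+0.5, j+0.5, θ) over the 28 free cells and 16 admissible headings. For each, cast all 7 beams and compare to the given ranges.
  (5.5, 3.5, 240°): beam 3 = 1.9319 ≠ 2.5882 ✗
  (2.5, 1.5, 195°): beam 1 = 1.0000 ≠ 1.5529 ✗
  (6.5, 4.5, 285°): beam 1 = 1.0000 ≠ 1.5529 ✗
  (5.5, 2.5, 300°): beam 2 = 3.0000 ≠ 2.8868 ✗
  …
  (2.5, 3.5, 330°): r_1=1.5529, r_2=2.8868, r_3=2.5882, r_4=1.0000, r_5=5.7956, r_6=0.5774, r_7=0.5176 — all match ✓
Unique over the lattice → pose = (2.5, 3.5, 330°).

(x, y, θ) = (2.5, 3.5, 330°)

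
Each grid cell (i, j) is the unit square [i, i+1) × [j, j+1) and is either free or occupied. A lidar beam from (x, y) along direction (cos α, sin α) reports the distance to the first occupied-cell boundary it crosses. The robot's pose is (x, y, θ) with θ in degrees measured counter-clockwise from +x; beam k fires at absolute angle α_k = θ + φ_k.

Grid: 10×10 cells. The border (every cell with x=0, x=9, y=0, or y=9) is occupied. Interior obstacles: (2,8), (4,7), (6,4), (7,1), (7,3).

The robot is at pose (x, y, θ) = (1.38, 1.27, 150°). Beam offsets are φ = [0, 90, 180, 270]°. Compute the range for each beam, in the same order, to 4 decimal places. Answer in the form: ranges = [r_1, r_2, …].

beam 1: φ=0°, α=150°
  direction (-0.8660, 0.5000); cell (1,1); t to first gridline: x 0.4388, y 1.4600 (then +1.1547 / +2.0000)
    (0,1) via x @ 0.4388  # hit
  → r_1 = 0.4388
beam 2: φ=90°, α=240°
  direction (-0.5000, -0.8660); cell (1,1); t to first gridline: x 0.7600, y 0.3118 (then +2.0000 / +1.1547)
    (1,0) via y @ 0.3118  # hit
  → r_2 = 0.3118
beam 3: φ=180°, α=330°
  direction (0.8660, -0.5000); cell (1,1); t to first gridline: x 0.7159, y 0.5400 (then +1.1547 / +2.0000)
    (1,0) via y @ 0.5400  # hit
  → r_3 = 0.5400
beam 4: φ=270°, α=60°
  direction (0.5000, 0.8660); cell (1,1); t to first gridline: x 1.2400, y 0.8429 (then +2.0000 / +1.1547)
    (1,2) via y @ 0.8429
    (2,2) via x @ 1.2400
    (2,3) via y @ 1.9976
    (2,4) via y @ 3.1523
    (3,4) via x @ 3.2400
    (3,5) via y @ 4.3070
    (4,5) via x @ 5.2400
    (4,6) via y @ 5.4617
    (4,7) via y @ 6.6164  # hit
  → r_4 = 6.6164

ranges = [0.4388, 0.3118, 0.5400, 6.6164]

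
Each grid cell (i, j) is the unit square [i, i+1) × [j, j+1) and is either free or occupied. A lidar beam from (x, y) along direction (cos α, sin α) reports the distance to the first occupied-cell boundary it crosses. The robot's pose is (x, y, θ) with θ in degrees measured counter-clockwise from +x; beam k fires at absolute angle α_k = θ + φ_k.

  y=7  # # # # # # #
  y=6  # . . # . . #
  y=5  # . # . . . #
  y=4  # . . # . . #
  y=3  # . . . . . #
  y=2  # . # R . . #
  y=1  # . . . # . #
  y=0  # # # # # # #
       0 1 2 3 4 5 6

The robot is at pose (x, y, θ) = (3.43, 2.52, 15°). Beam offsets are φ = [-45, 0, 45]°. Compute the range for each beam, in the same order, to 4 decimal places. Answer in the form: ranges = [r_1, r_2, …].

ranges = [1.0400, 2.6607, 5.1400]

beam 1: φ=-45°, α=330°
  dir = (cos 330°, sin 330°) = (0.8660, -0.5000); from cell (3,2)
  next x-line at t=0.6582, next y-line at t=1.0400; Δt_x=1.1547, Δt_y=2.0000
    x: enter (4,2) at t=0.6582
    y: enter (4,1) at t=1.0400 ← occupied
  → r_1 = 1.0400
beam 2: φ=0°, α=15°
  dir = (cos 15°, sin 15°) = (0.9659, 0.2588); from cell (3,2)
  next x-line at t=0.5901, next y-line at t=1.8546; Δt_x=1.0353, Δt_y=3.8637
    x: enter (4,2) at t=0.5901
    x: enter (5,2) at t=1.6254
    y: enter (5,3) at t=1.8546
    x: enter (6,3) at t=2.6607 ← occupied
  → r_2 = 2.6607
beam 3: φ=45°, α=60°
  dir = (cos 60°, sin 60°) = (0.5000, 0.8660); from cell (3,2)
  next x-line at t=1.1400, next y-line at t=0.5543; Δt_x=2.0000, Δt_y=1.1547
    y: enter (3,3) at t=0.5543
    x: enter (4,3) at t=1.1400
    y: enter (4,4) at t=1.7090
    y: enter (4,5) at t=2.8637
    x: enter (5,5) at t=3.1400
    y: enter (5,6) at t=4.0184
    x: enter (6,6) at t=5.1400 ← occupied
  → r_3 = 5.1400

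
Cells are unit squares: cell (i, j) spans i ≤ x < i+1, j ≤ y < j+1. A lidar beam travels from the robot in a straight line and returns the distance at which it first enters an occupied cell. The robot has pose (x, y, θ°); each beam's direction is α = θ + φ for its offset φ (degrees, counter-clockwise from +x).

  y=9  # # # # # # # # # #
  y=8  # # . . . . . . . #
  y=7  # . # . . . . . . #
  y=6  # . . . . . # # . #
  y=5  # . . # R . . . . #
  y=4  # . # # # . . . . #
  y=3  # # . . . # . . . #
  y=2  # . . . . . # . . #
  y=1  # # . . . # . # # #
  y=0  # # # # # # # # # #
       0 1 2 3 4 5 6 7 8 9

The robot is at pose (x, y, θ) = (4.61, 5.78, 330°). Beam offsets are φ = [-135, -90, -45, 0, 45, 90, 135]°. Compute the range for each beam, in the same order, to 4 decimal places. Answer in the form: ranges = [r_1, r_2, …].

ranges = [0.6315, 0.9007, 0.8075, 5.0691, 1.4390, 3.7181, 3.3336]

beam 1: φ=-135°, α=195°
  cosα=-0.9659 sinα=-0.2588 | (4,5) | tMaxX 0.6315 tMaxY 3.0137 | tΔX 1.0353 tΔY 3.8637
    t=0.6315 [x] (3,5) — stop
  → r_1 = 0.6315
beam 2: φ=-90°, α=240°
  cosα=-0.5000 sinα=-0.8660 | (4,5) | tMaxX 1.2200 tMaxY 0.9007 | tΔX 2.0000 tΔY 1.1547
    t=0.9007 [y] (4,4) — stop
  → r_2 = 0.9007
beam 3: φ=-45°, α=285°
  cosα=0.2588 sinα=-0.9659 | (4,5) | tMaxX 1.5068 tMaxY 0.8075 | tΔX 3.8637 tΔY 1.0353
    t=0.8075 [y] (4,4) — stop
  → r_3 = 0.8075
beam 4: φ=0°, α=330°
  cosα=0.8660 sinα=-0.5000 | (4,5) | tMaxX 0.4503 tMaxY 1.5600 | tΔX 1.1547 tΔY 2.0000
    t=0.4503 [x] (5,5)
    t=1.5600 [y] (5,4)
    t=1.6050 [x] (6,4)
    t=2.7597 [x] (7,4)
    t=3.5600 [y] (7,3)
    t=3.9144 [x] (8,3)
    t=5.0691 [x] (9,3) — stop
  → r_4 = 5.0691
beam 5: φ=45°, α=15°
  cosα=0.9659 sinα=0.2588 | (4,5) | tMaxX 0.4038 tMaxY 0.8500 | tΔX 1.0353 tΔY 3.8637
    t=0.4038 [x] (5,5)
    t=0.8500 [y] (5,6)
    t=1.4390 [x] (6,6) — stop
  → r_5 = 1.4390
beam 6: φ=90°, α=60°
  cosα=0.5000 sinα=0.8660 | (4,5) | tMaxX 0.7800 tMaxY 0.2540 | tΔX 2.0000 tΔY 1.1547
    t=0.2540 [y] (4,6)
    t=0.7800 [x] (5,6)
    t=1.4087 [y] (5,7)
    t=2.5634 [y] (5,8)
    t=2.7800 [x] (6,8)
    t=3.7181 [y] (6,9) — stop
  → r_6 = 3.7181
beam 7: φ=135°, α=105°
  cosα=-0.2588 sinα=0.9659 | (4,5) | tMaxX 2.3569 tMaxY 0.2278 | tΔX 3.8637 tΔY 1.0353
    t=0.2278 [y] (4,6)
    t=1.2630 [y] (4,7)
    t=2.2983 [y] (4,8)
    t=2.3569 [x] (3,8)
    t=3.3336 [y] (3,9) — stop
  → r_7 = 3.3336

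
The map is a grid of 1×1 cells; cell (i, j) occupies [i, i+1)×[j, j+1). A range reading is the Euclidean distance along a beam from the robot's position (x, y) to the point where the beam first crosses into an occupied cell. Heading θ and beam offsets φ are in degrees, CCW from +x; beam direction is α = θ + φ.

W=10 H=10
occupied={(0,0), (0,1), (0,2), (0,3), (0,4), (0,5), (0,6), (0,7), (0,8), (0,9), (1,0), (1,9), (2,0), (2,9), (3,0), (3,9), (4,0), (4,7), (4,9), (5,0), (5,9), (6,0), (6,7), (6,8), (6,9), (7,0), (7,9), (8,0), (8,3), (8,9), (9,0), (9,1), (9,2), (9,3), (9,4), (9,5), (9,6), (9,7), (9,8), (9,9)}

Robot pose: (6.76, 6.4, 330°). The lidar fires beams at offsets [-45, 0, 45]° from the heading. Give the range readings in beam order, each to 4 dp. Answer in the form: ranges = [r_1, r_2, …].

ranges = [5.5905, 2.5865, 2.3190]

beam 1: φ=-45°, α=285°
  d=(0.2588,-0.9659)  start (6,6)  tX=0.9273 tY=0.4141  stride 1/|dx|=3.8637 1/|dy|=1.0353
    cross y-line → (6,5), t=0.4141
    cross x-line → (7,5), t=0.9273
    cross y-line → (7,4), t=1.4494
    cross y-line → (7,3), t=2.4847
    cross y-line → (7,2), t=3.5199
    cross y-line → (7,1), t=4.5552
    cross x-line → (8,1), t=4.7910
    cross y-line → (8,0), t=5.5905 (wall)
  → r_1 = 5.5905
beam 2: φ=0°, α=330°
  d=(0.8660,-0.5000)  start (6,6)  tX=0.2771 tY=0.8000  stride 1/|dx|=1.1547 1/|dy|=2.0000
    cross x-line → (7,6), t=0.2771
    cross y-line → (7,5), t=0.8000
    cross x-line → (8,5), t=1.4318
    cross x-line → (9,5), t=2.5865 (wall)
  → r_2 = 2.5865
beam 3: φ=45°, α=15°
  d=(0.9659,0.2588)  start (6,6)  tX=0.2485 tY=2.3182  stride 1/|dx|=1.0353 1/|dy|=3.8637
    cross x-line → (7,6), t=0.2485
    cross x-line → (8,6), t=1.2837
    cross y-line → (8,7), t=2.3182
    cross x-line → (9,7), t=2.3190 (wall)
  → r_3 = 2.3190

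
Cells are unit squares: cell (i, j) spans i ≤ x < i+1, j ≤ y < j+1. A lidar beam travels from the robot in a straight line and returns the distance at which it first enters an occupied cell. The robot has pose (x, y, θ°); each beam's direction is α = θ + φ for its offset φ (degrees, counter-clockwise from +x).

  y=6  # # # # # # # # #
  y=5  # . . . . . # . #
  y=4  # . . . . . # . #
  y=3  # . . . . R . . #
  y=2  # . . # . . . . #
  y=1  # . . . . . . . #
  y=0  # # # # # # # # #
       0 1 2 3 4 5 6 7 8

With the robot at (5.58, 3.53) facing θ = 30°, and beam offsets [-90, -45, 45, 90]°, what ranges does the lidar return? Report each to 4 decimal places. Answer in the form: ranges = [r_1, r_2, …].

beam 1: φ=-90°, α=300°
  cosα=0.5000 sinα=-0.8660 | (5,3) | tMaxX 0.8400 tMaxY 0.6120 | tΔX 2.0000 tΔY 1.1547
    t=0.6120 [y] (5,2)
    t=0.8400 [x] (6,2)
    t=1.7667 [y] (6,1)
    t=2.8400 [x] (7,1)
    t=2.9214 [y] (7,0) — stop
  → r_1 = 2.9214
beam 2: φ=-45°, α=345°
  cosα=0.9659 sinα=-0.2588 | (5,3) | tMaxX 0.4348 tMaxY 2.0478 | tΔX 1.0353 tΔY 3.8637
    t=0.4348 [x] (6,3)
    t=1.4701 [x] (7,3)
    t=2.0478 [y] (7,2)
    t=2.5054 [x] (8,2) — stop
  → r_2 = 2.5054
beam 3: φ=45°, α=75°
  cosα=0.2588 sinα=0.9659 | (5,3) | tMaxX 1.6228 tMaxY 0.4866 | tΔX 3.8637 tΔY 1.0353
    t=0.4866 [y] (5,4)
    t=1.5219 [y] (5,5)
    t=1.6228 [x] (6,5) — stop
  → r_3 = 1.6228
beam 4: φ=90°, α=120°
  cosα=-0.5000 sinα=0.8660 | (5,3) | tMaxX 1.1600 tMaxY 0.5427 | tΔX 2.0000 tΔY 1.1547
    t=0.5427 [y] (5,4)
    t=1.1600 [x] (4,4)
    t=1.6974 [y] (4,5)
    t=2.8521 [y] (4,6) — stop
  → r_4 = 2.8521

ranges = [2.9214, 2.5054, 1.6228, 2.8521]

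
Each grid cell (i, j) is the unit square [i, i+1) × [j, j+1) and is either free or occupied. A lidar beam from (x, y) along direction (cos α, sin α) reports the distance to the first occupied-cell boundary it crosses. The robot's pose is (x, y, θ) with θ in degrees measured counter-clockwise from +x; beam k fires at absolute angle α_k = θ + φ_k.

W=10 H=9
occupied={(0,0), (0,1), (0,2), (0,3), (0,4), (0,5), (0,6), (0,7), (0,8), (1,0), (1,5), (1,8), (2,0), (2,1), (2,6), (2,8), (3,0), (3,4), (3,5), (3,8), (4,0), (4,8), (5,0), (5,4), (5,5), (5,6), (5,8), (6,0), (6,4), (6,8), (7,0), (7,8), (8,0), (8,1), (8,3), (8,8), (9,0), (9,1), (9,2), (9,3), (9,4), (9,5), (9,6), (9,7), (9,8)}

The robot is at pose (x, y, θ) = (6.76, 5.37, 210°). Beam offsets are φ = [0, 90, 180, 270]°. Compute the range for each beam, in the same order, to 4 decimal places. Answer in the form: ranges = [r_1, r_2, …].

beam 1: φ=0°, α=210°
  d=(-0.8660,-0.5000)  start (6,5)  tX=0.8776 tY=0.7400  stride 1/|dx|=1.1547 1/|dy|=2.0000
    cross y-line → (6,4), t=0.7400 (wall)
  → r_1 = 0.7400
beam 2: φ=90°, α=300°
  d=(0.5000,-0.8660)  start (6,5)  tX=0.4800 tY=0.4272  stride 1/|dx|=2.0000 1/|dy|=1.1547
    cross y-line → (6,4), t=0.4272 (wall)
  → r_2 = 0.4272
beam 3: φ=180°, α=30°
  d=(0.8660,0.5000)  start (6,5)  tX=0.2771 tY=1.2600  stride 1/|dx|=1.1547 1/|dy|=2.0000
    cross x-line → (7,5), t=0.2771
    cross y-line → (7,6), t=1.2600
    cross x-line → (8,6), t=1.4318
    cross x-line → (9,6), t=2.5865 (wall)
  → r_3 = 2.5865
beam 4: φ=270°, α=120°
  d=(-0.5000,0.8660)  start (6,5)  tX=1.5200 tY=0.7275  stride 1/|dx|=2.0000 1/|dy|=1.1547
    cross y-line → (6,6), t=0.7275
    cross x-line → (5,6), t=1.5200 (wall)
  → r_4 = 1.5200

ranges = [0.7400, 0.4272, 2.5865, 1.5200]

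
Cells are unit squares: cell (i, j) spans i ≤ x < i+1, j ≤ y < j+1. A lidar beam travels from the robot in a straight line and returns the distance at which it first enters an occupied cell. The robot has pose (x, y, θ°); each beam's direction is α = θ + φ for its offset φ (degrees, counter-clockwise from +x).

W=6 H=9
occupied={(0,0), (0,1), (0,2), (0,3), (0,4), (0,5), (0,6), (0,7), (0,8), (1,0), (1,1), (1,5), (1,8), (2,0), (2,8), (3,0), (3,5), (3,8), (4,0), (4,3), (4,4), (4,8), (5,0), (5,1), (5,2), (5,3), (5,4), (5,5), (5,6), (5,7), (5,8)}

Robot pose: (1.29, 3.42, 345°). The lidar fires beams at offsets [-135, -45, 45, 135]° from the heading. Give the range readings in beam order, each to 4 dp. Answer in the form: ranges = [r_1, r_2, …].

beam 1: φ=-135°, α=210°
  d=(-0.8660,-0.5000)  start (1,3)  tX=0.3349 tY=0.8400  stride 1/|dx|=1.1547 1/|dy|=2.0000
    cross x-line → (0,3), t=0.3349 (wall)
  → r_1 = 0.3349
beam 2: φ=-45°, α=300°
  d=(0.5000,-0.8660)  start (1,3)  tX=1.4200 tY=0.4850  stride 1/|dx|=2.0000 1/|dy|=1.1547
    cross y-line → (1,2), t=0.4850
    cross x-line → (2,2), t=1.4200
    cross y-line → (2,1), t=1.6397
    cross y-line → (2,0), t=2.7944 (wall)
  → r_2 = 2.7944
beam 3: φ=45°, α=30°
  d=(0.8660,0.5000)  start (1,3)  tX=0.8198 tY=1.1600  stride 1/|dx|=1.1547 1/|dy|=2.0000
    cross x-line → (2,3), t=0.8198
    cross y-line → (2,4), t=1.1600
    cross x-line → (3,4), t=1.9745
    cross x-line → (4,4), t=3.1292 (wall)
  → r_3 = 3.1292
beam 4: φ=135°, α=120°
  d=(-0.5000,0.8660)  start (1,3)  tX=0.5800 tY=0.6697  stride 1/|dx|=2.0000 1/|dy|=1.1547
    cross x-line → (0,3), t=0.5800 (wall)
  → r_4 = 0.5800

ranges = [0.3349, 2.7944, 3.1292, 0.5800]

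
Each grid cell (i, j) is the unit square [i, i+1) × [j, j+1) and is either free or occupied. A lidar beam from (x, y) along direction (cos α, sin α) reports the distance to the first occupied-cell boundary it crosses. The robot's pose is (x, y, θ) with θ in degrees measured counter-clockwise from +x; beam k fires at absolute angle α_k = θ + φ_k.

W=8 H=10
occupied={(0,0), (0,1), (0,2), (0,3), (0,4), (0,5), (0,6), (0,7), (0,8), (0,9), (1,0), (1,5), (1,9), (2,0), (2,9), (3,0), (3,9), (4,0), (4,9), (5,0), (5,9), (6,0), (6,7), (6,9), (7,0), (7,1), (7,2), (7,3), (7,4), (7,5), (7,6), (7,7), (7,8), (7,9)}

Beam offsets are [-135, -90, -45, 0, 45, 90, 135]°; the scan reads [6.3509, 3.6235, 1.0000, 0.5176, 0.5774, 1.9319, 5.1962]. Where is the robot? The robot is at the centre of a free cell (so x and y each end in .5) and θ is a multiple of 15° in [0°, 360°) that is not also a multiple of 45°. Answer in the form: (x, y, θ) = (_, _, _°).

(x, y, θ) = (6.5, 4.5, 345°)

Enumerate (i+0.5, j+0.5, θ) over the 46 free cells and 16 admissible headings. For each, cast all 7 beams and compare to the given ranges.
  (3.5, 8.5, 195°): beam 1 = 0.5774 ≠ 6.3509 ✗
  (5.5, 2.5, 120°): beam 1 = 1.5529 ≠ 6.3509 ✗
  (4.5, 7.5, 30°): beam 1 = 6.7293 ≠ 6.3509 ✗
  (4.5, 6.5, 345°): beam 1 = 2.8868 ≠ 6.3509 ✗
  (6.5, 1.5, 30°): beam 1 = 0.5176 ≠ 6.3509 ✗
  …
  (6.5, 4.5, 345°): r_1=6.3509, r_2=3.6235, r_3=1.0000, r_4=0.5176, r_5=0.5774, r_6=1.9319, r_7=5.1962 — all match ✓
Only this pose fits every beam.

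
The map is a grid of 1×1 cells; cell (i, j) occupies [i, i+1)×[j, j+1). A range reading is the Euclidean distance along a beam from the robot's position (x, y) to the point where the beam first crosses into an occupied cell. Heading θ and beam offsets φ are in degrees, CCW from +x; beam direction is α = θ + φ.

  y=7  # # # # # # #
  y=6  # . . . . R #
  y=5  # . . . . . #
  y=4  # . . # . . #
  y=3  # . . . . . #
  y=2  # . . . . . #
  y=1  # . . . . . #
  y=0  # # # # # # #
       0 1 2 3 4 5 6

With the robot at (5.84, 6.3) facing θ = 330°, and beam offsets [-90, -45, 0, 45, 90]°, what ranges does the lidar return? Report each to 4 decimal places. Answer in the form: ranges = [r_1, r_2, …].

beam 1: φ=-90°, α=240°
  dir = (cos 240°, sin 240°) = (-0.5000, -0.8660); from cell (5,6)
  next x-line at t=1.6800, next y-line at t=0.3464; Δt_x=2.0000, Δt_y=1.1547
    y: enter (5,5) at t=0.3464
    y: enter (5,4) at t=1.5011
    x: enter (4,4) at t=1.6800
    y: enter (4,3) at t=2.6558
    x: enter (3,3) at t=3.6800
    y: enter (3,2) at t=3.8105
    y: enter (3,1) at t=4.9652
    x: enter (2,1) at t=5.6800
    y: enter (2,0) at t=6.1199 ← occupied
  → r_1 = 6.1199
beam 2: φ=-45°, α=285°
  dir = (cos 285°, sin 285°) = (0.2588, -0.9659); from cell (5,6)
  next x-line at t=0.6182, next y-line at t=0.3106; Δt_x=3.8637, Δt_y=1.0353
    y: enter (5,5) at t=0.3106
    x: enter (6,5) at t=0.6182 ← occupied
  → r_2 = 0.6182
beam 3: φ=0°, α=330°
  dir = (cos 330°, sin 330°) = (0.8660, -0.5000); from cell (5,6)
  next x-line at t=0.1848, next y-line at t=0.6000; Δt_x=1.1547, Δt_y=2.0000
    x: enter (6,6) at t=0.1848 ← occupied
  → r_3 = 0.1848
beam 4: φ=45°, α=15°
  dir = (cos 15°, sin 15°) = (0.9659, 0.2588); from cell (5,6)
  next x-line at t=0.1656, next y-line at t=2.7046; Δt_x=1.0353, Δt_y=3.8637
    x: enter (6,6) at t=0.1656 ← occupied
  → r_4 = 0.1656
beam 5: φ=90°, α=60°
  dir = (cos 60°, sin 60°) = (0.5000, 0.8660); from cell (5,6)
  next x-line at t=0.3200, next y-line at t=0.8083; Δt_x=2.0000, Δt_y=1.1547
    x: enter (6,6) at t=0.3200 ← occupied
  → r_5 = 0.3200

ranges = [6.1199, 0.6182, 0.1848, 0.1656, 0.3200]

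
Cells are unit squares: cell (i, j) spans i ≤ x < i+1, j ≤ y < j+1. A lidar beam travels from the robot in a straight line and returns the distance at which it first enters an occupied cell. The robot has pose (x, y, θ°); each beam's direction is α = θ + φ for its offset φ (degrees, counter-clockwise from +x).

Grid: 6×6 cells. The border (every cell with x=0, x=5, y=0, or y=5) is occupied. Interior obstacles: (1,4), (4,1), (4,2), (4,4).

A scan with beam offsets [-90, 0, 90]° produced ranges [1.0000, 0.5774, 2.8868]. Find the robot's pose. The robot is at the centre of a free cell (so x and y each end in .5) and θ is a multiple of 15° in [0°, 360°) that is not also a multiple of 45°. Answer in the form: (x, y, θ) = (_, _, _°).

The pose lattice has 12·16 = 192 candidates. Test each by forward raycasting.
  (3.5, 4.5, 165°): beam 1 = 0.5176 ≠ 1.0000 ✗
  (1.5, 3.5, 75°): beam 1 = 2.5882 ≠ 1.0000 ✗
  (3.5, 2.5, 300°): beam 1 = 2.8868 ≠ 1.0000 ✗
  (1.5, 1.5, 15°): beam 1 = 0.5176 ≠ 1.0000 ✗
  (3.5, 1.5, 15°): beam 1 = 0.5176 ≠ 1.0000 ✗
  …
  (3.5, 2.5, 30°): r_1=1.0000, r_2=0.5774, r_3=2.8868 — all match ✓
Only this pose fits every beam.

(x, y, θ) = (3.5, 2.5, 30°)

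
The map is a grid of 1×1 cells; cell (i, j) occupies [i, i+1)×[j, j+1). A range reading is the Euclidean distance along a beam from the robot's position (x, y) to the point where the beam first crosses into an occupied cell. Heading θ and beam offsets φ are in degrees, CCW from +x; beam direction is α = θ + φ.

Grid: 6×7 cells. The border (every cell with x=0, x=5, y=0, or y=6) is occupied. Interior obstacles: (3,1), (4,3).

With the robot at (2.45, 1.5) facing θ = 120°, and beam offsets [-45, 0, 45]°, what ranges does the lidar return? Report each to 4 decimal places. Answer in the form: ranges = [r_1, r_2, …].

ranges = [4.6587, 2.9000, 1.5012]

beam 1: φ=-45°, α=75°
  direction (0.2588, 0.9659); cell (2,1); t to first gridline: x 2.1250, y 0.5176 (then +3.8637 / +1.0353)
    (2,2) via y @ 0.5176
    (2,3) via y @ 1.5529
    (3,3) via x @ 2.1250
    (3,4) via y @ 2.5882
    (3,5) via y @ 3.6235
    (3,6) via y @ 4.6587  # hit
  → r_1 = 4.6587
beam 2: φ=0°, α=120°
  direction (-0.5000, 0.8660); cell (2,1); t to first gridline: x 0.9000, y 0.5774 (then +2.0000 / +1.1547)
    (2,2) via y @ 0.5774
    (1,2) via x @ 0.9000
    (1,3) via y @ 1.7321
    (1,4) via y @ 2.8868
    (0,4) via x @ 2.9000  # hit
  → r_2 = 2.9000
beam 3: φ=45°, α=165°
  direction (-0.9659, 0.2588); cell (2,1); t to first gridline: x 0.4659, y 1.9319 (then +1.0353 / +3.8637)
    (1,1) via x @ 0.4659
    (0,1) via x @ 1.5012  # hit
  → r_3 = 1.5012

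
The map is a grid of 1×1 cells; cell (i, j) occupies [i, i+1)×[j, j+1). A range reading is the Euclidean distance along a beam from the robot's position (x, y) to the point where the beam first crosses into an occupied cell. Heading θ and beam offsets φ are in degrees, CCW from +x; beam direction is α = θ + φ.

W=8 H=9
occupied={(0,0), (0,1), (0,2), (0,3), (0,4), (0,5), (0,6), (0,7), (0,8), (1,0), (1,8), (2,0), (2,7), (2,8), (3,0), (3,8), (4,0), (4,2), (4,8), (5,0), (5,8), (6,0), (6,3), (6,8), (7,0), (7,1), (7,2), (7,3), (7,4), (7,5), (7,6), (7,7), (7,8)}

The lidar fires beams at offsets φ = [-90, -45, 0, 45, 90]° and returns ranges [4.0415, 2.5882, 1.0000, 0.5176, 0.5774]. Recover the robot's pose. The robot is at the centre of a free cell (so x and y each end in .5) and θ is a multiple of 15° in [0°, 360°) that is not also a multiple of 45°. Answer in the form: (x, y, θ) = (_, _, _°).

Candidates: 39 free-cell centres × 16 headings = 624 poses. Raycast each; keep the one whose scan matches to 4 dp.
  (4.5, 3.5, 60°): beam 1 = 2.8868 ≠ 4.0415 ✗
  (5.5, 4.5, 255°): beam 1 = 4.6587 ≠ 4.0415 ✗
  (2.5, 6.5, 165°): beam 1 = 0.5176 ≠ 4.0415 ✗
  (4.5, 3.5, 300°): beam 2 = 0.5176 ≠ 2.5882 ✗
  …
  (4.5, 7.5, 30°): r_1=4.0415, r_2=2.5882, r_3=1.0000, r_4=0.5176, r_5=0.5774 — all match ✓
Unique over the lattice → pose = (4.5, 7.5, 30°).

(x, y, θ) = (4.5, 7.5, 30°)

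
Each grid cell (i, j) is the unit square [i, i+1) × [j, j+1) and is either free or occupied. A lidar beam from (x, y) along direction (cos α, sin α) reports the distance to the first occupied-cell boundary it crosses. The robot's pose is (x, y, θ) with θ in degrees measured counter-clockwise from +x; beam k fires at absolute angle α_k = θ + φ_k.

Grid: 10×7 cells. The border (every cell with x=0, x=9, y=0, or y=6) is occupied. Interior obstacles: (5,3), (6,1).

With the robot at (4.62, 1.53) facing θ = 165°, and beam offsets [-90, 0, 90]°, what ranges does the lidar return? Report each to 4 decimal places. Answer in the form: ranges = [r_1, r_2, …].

beam 1: φ=-90°, α=75°
  cosα=0.2588 sinα=0.9659 | (4,1) | tMaxX 1.4682 tMaxY 0.4866 | tΔX 3.8637 tΔY 1.0353
    t=0.4866 [y] (4,2)
    t=1.4682 [x] (5,2)
    t=1.5219 [y] (5,3) — stop
  → r_1 = 1.5219
beam 2: φ=0°, α=165°
  cosα=-0.9659 sinα=0.2588 | (4,1) | tMaxX 0.6419 tMaxY 1.8159 | tΔX 1.0353 tΔY 3.8637
    t=0.6419 [x] (3,1)
    t=1.6771 [x] (2,1)
    t=1.8159 [y] (2,2)
    t=2.7124 [x] (1,2)
    t=3.7477 [x] (0,2) — stop
  → r_2 = 3.7477
beam 3: φ=90°, α=255°
  cosα=-0.2588 sinα=-0.9659 | (4,1) | tMaxX 2.3955 tMaxY 0.5487 | tΔX 3.8637 tΔY 1.0353
    t=0.5487 [y] (4,0) — stop
  → r_3 = 0.5487

ranges = [1.5219, 3.7477, 0.5487]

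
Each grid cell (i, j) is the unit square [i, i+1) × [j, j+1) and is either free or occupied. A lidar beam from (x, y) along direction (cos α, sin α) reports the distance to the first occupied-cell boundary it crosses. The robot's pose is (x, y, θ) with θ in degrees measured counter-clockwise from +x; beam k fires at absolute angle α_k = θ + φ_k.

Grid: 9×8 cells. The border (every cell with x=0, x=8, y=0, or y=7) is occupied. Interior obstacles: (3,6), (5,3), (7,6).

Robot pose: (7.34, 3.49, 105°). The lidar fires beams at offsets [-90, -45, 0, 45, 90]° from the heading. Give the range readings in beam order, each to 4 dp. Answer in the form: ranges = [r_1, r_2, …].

ranges = [0.6833, 1.3200, 3.6338, 7.0200, 1.3873]

beam 1: φ=-90°, α=15°
  direction (0.9659, 0.2588); cell (7,3); t to first gridline: x 0.6833, y 1.9705 (then +1.0353 / +3.8637)
    (8,3) via x @ 0.6833  # hit
  → r_1 = 0.6833
beam 2: φ=-45°, α=60°
  direction (0.5000, 0.8660); cell (7,3); t to first gridline: x 1.3200, y 0.5889 (then +2.0000 / +1.1547)
    (7,4) via y @ 0.5889
    (8,4) via x @ 1.3200  # hit
  → r_2 = 1.3200
beam 3: φ=0°, α=105°
  direction (-0.2588, 0.9659); cell (7,3); t to first gridline: x 1.3137, y 0.5280 (then +3.8637 / +1.0353)
    (7,4) via y @ 0.5280
    (6,4) via x @ 1.3137
    (6,5) via y @ 1.5633
    (6,6) via y @ 2.5985
    (6,7) via y @ 3.6338  # hit
  → r_3 = 3.6338
beam 4: φ=45°, α=150°
  direction (-0.8660, 0.5000); cell (7,3); t to first gridline: x 0.3926, y 1.0200 (then +1.1547 / +2.0000)
    (6,3) via x @ 0.3926
    (6,4) via y @ 1.0200
    (5,4) via x @ 1.5473
    (4,4) via x @ 2.7020
    (4,5) via y @ 3.0200
    (3,5) via x @ 3.8567
    (2,5) via x @ 5.0114
    (2,6) via y @ 5.0200
    (1,6) via x @ 6.1661
    (1,7) via y @ 7.0200  # hit
  → r_4 = 7.0200
beam 5: φ=90°, α=195°
  direction (-0.9659, -0.2588); cell (7,3); t to first gridline: x 0.3520, y 1.8932 (then +1.0353 / +3.8637)
    (6,3) via x @ 0.3520
    (5,3) via x @ 1.3873  # hit
  → r_5 = 1.3873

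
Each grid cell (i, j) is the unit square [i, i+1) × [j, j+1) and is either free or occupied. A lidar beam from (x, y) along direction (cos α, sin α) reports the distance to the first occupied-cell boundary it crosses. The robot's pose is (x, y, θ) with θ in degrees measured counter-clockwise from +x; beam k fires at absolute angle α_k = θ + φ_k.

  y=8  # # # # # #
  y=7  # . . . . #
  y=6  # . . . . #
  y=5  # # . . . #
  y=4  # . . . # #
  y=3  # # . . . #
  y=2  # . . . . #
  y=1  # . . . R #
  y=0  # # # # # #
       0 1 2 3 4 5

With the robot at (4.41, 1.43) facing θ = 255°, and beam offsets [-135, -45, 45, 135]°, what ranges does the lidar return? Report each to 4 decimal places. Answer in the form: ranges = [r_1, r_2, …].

beam 1: φ=-135°, α=120°
  cosα=-0.5000 sinα=0.8660 | (4,1) | tMaxX 0.8200 tMaxY 0.6582 | tΔX 2.0000 tΔY 1.1547
    t=0.6582 [y] (4,2)
    t=0.8200 [x] (3,2)
    t=1.8129 [y] (3,3)
    t=2.8200 [x] (2,3)
    t=2.9676 [y] (2,4)
    t=4.1223 [y] (2,5)
    t=4.8200 [x] (1,5) — stop
  → r_1 = 4.8200
beam 2: φ=-45°, α=210°
  cosα=-0.8660 sinα=-0.5000 | (4,1) | tMaxX 0.4734 tMaxY 0.8600 | tΔX 1.1547 tΔY 2.0000
    t=0.4734 [x] (3,1)
    t=0.8600 [y] (3,0) — stop
  → r_2 = 0.8600
beam 3: φ=45°, α=300°
  cosα=0.5000 sinα=-0.8660 | (4,1) | tMaxX 1.1800 tMaxY 0.4965 | tΔX 2.0000 tΔY 1.1547
    t=0.4965 [y] (4,0) — stop
  → r_3 = 0.4965
beam 4: φ=135°, α=30°
  cosα=0.8660 sinα=0.5000 | (4,1) | tMaxX 0.6813 tMaxY 1.1400 | tΔX 1.1547 tΔY 2.0000
    t=0.6813 [x] (5,1) — stop
  → r_4 = 0.6813

ranges = [4.8200, 0.8600, 0.4965, 0.6813]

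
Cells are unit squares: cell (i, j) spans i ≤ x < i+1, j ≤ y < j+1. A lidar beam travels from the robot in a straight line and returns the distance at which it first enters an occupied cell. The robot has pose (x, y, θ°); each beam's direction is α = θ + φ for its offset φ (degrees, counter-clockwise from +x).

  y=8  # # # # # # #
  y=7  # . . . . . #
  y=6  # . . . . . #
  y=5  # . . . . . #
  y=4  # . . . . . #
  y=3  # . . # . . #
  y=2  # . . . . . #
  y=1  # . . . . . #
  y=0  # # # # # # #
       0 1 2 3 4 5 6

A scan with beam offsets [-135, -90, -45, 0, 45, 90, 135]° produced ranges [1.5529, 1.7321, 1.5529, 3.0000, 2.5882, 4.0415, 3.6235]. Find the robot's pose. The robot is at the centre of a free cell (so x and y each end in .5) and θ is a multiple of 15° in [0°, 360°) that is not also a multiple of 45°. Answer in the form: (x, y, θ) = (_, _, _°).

(x, y, θ) = (2.5, 6.5, 240°)

The pose lattice has 34·16 = 544 candidates. Test each by forward raycasting.
  (5.5, 5.5, 120°): beam 1 = 0.5176 ≠ 1.5529 ✗
  (2.5, 1.5, 75°): beam 1 = 0.5774 ≠ 1.5529 ✗
  (2.5, 4.5, 330°): beam 2 = 3.0000 ≠ 1.7321 ✗
  …
  (2.5, 6.5, 240°): r_1=1.5529, r_2=1.7321, r_3=1.5529, r_4=3.0000, r_5=2.5882, r_6=4.0415, r_7=3.6235 — all match ✓
Only this pose fits every beam.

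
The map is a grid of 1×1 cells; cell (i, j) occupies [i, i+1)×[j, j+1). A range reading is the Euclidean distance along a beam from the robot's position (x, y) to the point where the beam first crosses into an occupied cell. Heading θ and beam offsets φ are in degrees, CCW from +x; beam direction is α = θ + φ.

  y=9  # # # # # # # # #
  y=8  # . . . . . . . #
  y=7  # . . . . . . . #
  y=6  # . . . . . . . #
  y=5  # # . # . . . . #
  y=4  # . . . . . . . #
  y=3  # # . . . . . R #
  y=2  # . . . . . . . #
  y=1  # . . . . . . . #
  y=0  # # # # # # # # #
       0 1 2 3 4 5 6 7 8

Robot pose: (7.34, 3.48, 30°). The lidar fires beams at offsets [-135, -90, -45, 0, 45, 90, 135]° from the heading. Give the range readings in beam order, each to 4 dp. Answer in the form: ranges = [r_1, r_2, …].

beam 1: φ=-135°, α=255°
  direction (-0.2588, -0.9659); cell (7,3); t to first gridline: x 1.3137, y 0.4969 (then +3.8637 / +1.0353)
    (7,2) via y @ 0.4969
    (6,2) via x @ 1.3137
    (6,1) via y @ 1.5322
    (6,0) via y @ 2.5675  # hit
  → r_1 = 2.5675
beam 2: φ=-90°, α=300°
  direction (0.5000, -0.8660); cell (7,3); t to first gridline: x 1.3200, y 0.5543 (then +2.0000 / +1.1547)
    (7,2) via y @ 0.5543
    (8,2) via x @ 1.3200  # hit
  → r_2 = 1.3200
beam 3: φ=-45°, α=345°
  direction (0.9659, -0.2588); cell (7,3); t to first gridline: x 0.6833, y 1.8546 (then +1.0353 / +3.8637)
    (8,3) via x @ 0.6833  # hit
  → r_3 = 0.6833
beam 4: φ=0°, α=30°
  direction (0.8660, 0.5000); cell (7,3); t to first gridline: x 0.7621, y 1.0400 (then +1.1547 / +2.0000)
    (8,3) via x @ 0.7621  # hit
  → r_4 = 0.7621
beam 5: φ=45°, α=75°
  direction (0.2588, 0.9659); cell (7,3); t to first gridline: x 2.5500, y 0.5383 (then +3.8637 / +1.0353)
    (7,4) via y @ 0.5383
    (7,5) via y @ 1.5736
    (8,5) via x @ 2.5500  # hit
  → r_5 = 2.5500
beam 6: φ=90°, α=120°
  direction (-0.5000, 0.8660); cell (7,3); t to first gridline: x 0.6800, y 0.6004 (then +2.0000 / +1.1547)
    (7,4) via y @ 0.6004
    (6,4) via x @ 0.6800
    (6,5) via y @ 1.7551
    (5,5) via x @ 2.6800
    (5,6) via y @ 2.9098
    (5,7) via y @ 4.0645
    (4,7) via x @ 4.6800
    (4,8) via y @ 5.2192
    (4,9) via y @ 6.3739  # hit
  → r_6 = 6.3739
beam 7: φ=135°, α=165°
  direction (-0.9659, 0.2588); cell (7,3); t to first gridline: x 0.3520, y 2.0091 (then +1.0353 / +3.8637)
    (6,3) via x @ 0.3520
    (5,3) via x @ 1.3873
    (5,4) via y @ 2.0091
    (4,4) via x @ 2.4225
    (3,4) via x @ 3.4578
    (2,4) via x @ 4.4931
    (1,4) via x @ 5.5284
    (1,5) via y @ 5.8728  # hit
  → r_7 = 5.8728

ranges = [2.5675, 1.3200, 0.6833, 0.7621, 2.5500, 6.3739, 5.8728]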